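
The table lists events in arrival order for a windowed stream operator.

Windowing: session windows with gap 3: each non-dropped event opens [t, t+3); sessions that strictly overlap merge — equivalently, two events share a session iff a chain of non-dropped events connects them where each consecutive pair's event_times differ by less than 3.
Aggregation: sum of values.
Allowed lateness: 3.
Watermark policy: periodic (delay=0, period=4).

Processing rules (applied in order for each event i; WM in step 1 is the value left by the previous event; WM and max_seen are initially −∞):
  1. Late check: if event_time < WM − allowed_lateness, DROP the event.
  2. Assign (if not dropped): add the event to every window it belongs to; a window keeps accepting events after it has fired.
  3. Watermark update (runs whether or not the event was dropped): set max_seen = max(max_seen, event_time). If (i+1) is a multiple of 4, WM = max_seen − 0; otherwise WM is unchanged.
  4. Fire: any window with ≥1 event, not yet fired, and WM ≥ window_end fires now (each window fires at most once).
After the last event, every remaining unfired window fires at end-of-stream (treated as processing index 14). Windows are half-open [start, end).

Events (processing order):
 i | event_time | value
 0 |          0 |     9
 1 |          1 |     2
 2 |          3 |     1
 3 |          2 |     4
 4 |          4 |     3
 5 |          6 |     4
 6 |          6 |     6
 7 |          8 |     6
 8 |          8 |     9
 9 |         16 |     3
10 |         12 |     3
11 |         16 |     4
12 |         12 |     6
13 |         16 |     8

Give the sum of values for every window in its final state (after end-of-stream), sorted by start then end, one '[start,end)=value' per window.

[0,11)=44 [12,15)=3 [16,19)=15

i=0 t=0 v=9: → [0,3); WM=−∞
i=1 t=1 v=2: → [0,4); WM=−∞
i=2 t=3 v=1: → [0,6); WM=−∞
i=3 t=2 v=4: → [0,6); WM=3
i=4 t=4 v=3: → [0,7); WM=3
i=5 t=6 v=4: → [0,9); WM=3
i=6 t=6 v=6: → [0,9); WM=3
i=7 t=8 v=6: → [0,11); WM=8
i=8 t=8 v=9: → [0,11); WM=8
i=9 t=16 v=3: → [16,19); WM=8
i=10 t=12 v=3: → [12,15); WM=8
i=11 t=16 v=4: → [16,19); WM=16
i=12 t=12 v=6: DROP (t<16-3); WM=16
i=13 t=16 v=8: → [16,19); WM=16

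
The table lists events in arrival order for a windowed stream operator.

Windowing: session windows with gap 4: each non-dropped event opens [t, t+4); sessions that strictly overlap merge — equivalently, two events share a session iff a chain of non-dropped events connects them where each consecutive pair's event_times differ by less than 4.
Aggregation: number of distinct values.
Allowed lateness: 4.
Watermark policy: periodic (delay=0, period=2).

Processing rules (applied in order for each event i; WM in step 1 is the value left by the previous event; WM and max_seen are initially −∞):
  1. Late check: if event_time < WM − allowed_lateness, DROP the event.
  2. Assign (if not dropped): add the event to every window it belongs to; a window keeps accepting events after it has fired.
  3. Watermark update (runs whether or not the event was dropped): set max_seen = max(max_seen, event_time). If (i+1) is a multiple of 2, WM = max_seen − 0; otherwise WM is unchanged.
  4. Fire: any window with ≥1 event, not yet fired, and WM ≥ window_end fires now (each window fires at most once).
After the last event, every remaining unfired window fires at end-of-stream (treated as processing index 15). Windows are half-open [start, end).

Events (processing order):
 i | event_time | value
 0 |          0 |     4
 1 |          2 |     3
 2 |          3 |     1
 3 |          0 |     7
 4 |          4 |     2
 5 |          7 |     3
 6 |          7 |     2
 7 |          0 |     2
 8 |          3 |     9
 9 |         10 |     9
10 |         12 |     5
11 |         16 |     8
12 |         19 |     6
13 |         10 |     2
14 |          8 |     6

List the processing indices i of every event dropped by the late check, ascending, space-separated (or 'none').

i=0 t=0 v=4: → [0,4); WM=−∞
i=1 t=2 v=3: → [0,6); WM=2
i=2 t=3 v=1: → [0,7); WM=2
i=3 t=0 v=7: → [0,7); WM=3
i=4 t=4 v=2: → [0,8); WM=3
i=5 t=7 v=3: → [0,11); WM=7
i=6 t=7 v=2: → [0,11); WM=7
i=7 t=0 v=2: DROP (t<7-4); WM=7
i=8 t=3 v=9: → [0,11); WM=7
i=9 t=10 v=9: → [0,14); WM=10
i=10 t=12 v=5: → [0,16); WM=10
i=11 t=16 v=8: → [16,20); WM=16
i=12 t=19 v=6: → [16,23); WM=16
i=13 t=10 v=2: DROP (t<16-4); WM=19
i=14 t=8 v=6: DROP (t<19-4); WM=19

7 13 14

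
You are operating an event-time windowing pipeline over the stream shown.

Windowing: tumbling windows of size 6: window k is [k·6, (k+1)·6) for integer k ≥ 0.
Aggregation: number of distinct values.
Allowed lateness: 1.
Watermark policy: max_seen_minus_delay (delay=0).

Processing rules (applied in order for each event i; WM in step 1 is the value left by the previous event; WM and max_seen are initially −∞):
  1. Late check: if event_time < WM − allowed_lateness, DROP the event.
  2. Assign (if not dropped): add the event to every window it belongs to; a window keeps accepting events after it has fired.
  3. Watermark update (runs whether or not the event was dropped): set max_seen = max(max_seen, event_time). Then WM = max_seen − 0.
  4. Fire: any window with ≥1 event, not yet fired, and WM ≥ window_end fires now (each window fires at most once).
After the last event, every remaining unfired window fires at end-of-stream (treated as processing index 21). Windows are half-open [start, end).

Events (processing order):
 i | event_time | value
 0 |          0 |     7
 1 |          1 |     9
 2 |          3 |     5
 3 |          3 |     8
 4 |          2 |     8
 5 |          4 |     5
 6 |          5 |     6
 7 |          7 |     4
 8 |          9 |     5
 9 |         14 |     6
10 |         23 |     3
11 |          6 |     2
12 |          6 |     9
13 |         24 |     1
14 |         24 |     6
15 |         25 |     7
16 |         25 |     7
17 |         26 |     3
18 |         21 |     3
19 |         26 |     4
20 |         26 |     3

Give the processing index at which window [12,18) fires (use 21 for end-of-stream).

10

i=0 t=0 v=7: → [0,6); WM=0
i=1 t=1 v=9: → [0,6); WM=1
i=2 t=3 v=5: → [0,6); WM=3
i=3 t=3 v=8: → [0,6); WM=3
i=4 t=2 v=8: → [0,6); WM=3
i=5 t=4 v=5: → [0,6); WM=4
i=6 t=5 v=6: → [0,6); WM=5
i=7 t=7 v=4: → [6,12); WM=7; [0,6) fires=5
i=8 t=9 v=5: → [6,12); WM=9
i=9 t=14 v=6: → [12,18); WM=14; [6,12) fires=2
i=10 t=23 v=3: → [18,24); WM=23; [12,18) fires=1
i=11 t=6 v=2: DROP (t<23-1); WM=23
i=12 t=6 v=9: DROP (t<23-1); WM=23
i=13 t=24 v=1: → [24,30); WM=24; [18,24) fires=1
i=14 t=24 v=6: → [24,30); WM=24
i=15 t=25 v=7: → [24,30); WM=25
i=16 t=25 v=7: → [24,30); WM=25
i=17 t=26 v=3: → [24,30); WM=26
i=18 t=21 v=3: DROP (t<26-1); WM=26
i=19 t=26 v=4: → [24,30); WM=26
i=20 t=26 v=3: → [24,30); WM=26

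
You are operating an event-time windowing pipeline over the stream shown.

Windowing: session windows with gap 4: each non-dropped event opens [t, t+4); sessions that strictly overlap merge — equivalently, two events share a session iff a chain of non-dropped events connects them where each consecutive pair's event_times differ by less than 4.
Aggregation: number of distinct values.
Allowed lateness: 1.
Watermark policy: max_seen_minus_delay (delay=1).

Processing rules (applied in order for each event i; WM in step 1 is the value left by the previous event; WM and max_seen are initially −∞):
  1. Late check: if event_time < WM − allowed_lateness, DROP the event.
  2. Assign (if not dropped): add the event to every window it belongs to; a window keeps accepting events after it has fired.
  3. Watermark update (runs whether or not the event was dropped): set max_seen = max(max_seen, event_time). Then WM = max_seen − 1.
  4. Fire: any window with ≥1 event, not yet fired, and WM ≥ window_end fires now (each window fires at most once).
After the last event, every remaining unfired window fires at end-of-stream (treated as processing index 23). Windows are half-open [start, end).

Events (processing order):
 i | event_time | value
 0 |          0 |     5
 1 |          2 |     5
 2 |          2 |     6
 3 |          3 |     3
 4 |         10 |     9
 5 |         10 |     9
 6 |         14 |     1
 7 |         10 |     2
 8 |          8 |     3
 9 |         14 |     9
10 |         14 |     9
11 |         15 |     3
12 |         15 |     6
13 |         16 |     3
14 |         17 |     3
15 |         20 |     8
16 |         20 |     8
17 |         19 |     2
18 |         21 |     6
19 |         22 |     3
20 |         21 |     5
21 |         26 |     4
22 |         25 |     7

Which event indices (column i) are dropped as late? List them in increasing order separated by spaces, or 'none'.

i=0 t=0 v=5: → [0,4); WM=-1
i=1 t=2 v=5: → [0,6); WM=1
i=2 t=2 v=6: → [0,6); WM=1
i=3 t=3 v=3: → [0,7); WM=2
i=4 t=10 v=9: → [10,14); WM=9
i=5 t=10 v=9: → [10,14); WM=9
i=6 t=14 v=1: → [14,18); WM=13
i=7 t=10 v=2: DROP (t<13-1); WM=13
i=8 t=8 v=3: DROP (t<13-1); WM=13
i=9 t=14 v=9: → [14,18); WM=13
i=10 t=14 v=9: → [14,18); WM=13
i=11 t=15 v=3: → [14,19); WM=14
i=12 t=15 v=6: → [14,19); WM=14
i=13 t=16 v=3: → [14,20); WM=15
i=14 t=17 v=3: → [14,21); WM=16
i=15 t=20 v=8: → [14,24); WM=19
i=16 t=20 v=8: → [14,24); WM=19
i=17 t=19 v=2: → [14,24); WM=19
i=18 t=21 v=6: → [14,25); WM=20
i=19 t=22 v=3: → [14,26); WM=21
i=20 t=21 v=5: → [14,26); WM=21
i=21 t=26 v=4: → [26,30); WM=25
i=22 t=25 v=7: → [14,30); WM=25

7 8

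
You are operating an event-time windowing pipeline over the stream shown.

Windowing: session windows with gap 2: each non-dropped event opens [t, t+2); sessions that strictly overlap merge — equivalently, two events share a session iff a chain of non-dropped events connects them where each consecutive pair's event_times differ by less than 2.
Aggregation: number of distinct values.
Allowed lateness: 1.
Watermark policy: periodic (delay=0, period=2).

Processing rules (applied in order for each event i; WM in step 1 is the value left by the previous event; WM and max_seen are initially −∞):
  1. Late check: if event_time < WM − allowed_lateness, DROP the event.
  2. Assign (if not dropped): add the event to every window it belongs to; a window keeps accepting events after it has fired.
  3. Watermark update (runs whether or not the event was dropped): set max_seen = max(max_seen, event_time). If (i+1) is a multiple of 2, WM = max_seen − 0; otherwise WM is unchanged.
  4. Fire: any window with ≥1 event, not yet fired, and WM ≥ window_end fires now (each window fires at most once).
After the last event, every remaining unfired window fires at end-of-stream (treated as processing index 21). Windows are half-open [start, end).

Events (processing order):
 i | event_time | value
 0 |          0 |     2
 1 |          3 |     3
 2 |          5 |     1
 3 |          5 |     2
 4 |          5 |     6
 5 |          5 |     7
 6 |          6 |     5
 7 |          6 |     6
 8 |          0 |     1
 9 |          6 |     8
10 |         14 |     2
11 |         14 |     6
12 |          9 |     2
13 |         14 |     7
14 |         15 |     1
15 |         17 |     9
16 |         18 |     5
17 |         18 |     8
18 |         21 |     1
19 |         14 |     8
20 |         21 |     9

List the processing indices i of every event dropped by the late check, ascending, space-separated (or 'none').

8 12 19

i=0 t=0 v=2: → [0,2); WM=−∞
i=1 t=3 v=3: → [3,5); WM=3
i=2 t=5 v=1: → [5,7); WM=3
i=3 t=5 v=2: → [5,7); WM=5
i=4 t=5 v=6: → [5,7); WM=5
i=5 t=5 v=7: → [5,7); WM=5
i=6 t=6 v=5: → [5,8); WM=5
i=7 t=6 v=6: → [5,8); WM=6
i=8 t=0 v=1: DROP (t<6-1); WM=6
i=9 t=6 v=8: → [5,8); WM=6
i=10 t=14 v=2: → [14,16); WM=6
i=11 t=14 v=6: → [14,16); WM=14
i=12 t=9 v=2: DROP (t<14-1); WM=14
i=13 t=14 v=7: → [14,16); WM=14
i=14 t=15 v=1: → [14,17); WM=14
i=15 t=17 v=9: → [17,19); WM=17
i=16 t=18 v=5: → [17,20); WM=17
i=17 t=18 v=8: → [17,20); WM=18
i=18 t=21 v=1: → [21,23); WM=18
i=19 t=14 v=8: DROP (t<18-1); WM=21
i=20 t=21 v=9: → [21,23); WM=21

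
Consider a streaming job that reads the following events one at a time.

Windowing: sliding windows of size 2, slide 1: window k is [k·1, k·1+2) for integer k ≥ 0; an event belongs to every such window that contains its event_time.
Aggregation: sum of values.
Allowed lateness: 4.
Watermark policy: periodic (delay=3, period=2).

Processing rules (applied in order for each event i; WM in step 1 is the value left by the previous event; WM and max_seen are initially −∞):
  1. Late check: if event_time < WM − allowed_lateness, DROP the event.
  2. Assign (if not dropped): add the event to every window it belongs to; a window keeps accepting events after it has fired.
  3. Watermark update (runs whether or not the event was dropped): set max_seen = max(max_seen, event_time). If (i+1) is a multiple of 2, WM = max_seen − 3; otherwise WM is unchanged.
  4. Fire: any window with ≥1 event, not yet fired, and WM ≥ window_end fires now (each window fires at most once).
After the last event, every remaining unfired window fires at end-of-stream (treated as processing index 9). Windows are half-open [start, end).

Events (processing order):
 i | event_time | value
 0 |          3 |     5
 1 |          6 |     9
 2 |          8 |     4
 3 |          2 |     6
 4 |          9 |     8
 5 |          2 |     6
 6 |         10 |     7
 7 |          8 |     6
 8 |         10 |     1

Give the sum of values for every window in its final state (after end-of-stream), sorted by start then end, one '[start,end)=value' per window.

i=0 t=3 v=5: → [3,5),[2,4); WM=−∞
i=1 t=6 v=9: → [6,8),[5,7); WM=3
i=2 t=8 v=4: → [8,10),[7,9); WM=3
i=3 t=2 v=6: → [2,4),[1,3); WM=5; [1,3) fires=6 [2,4) fires=11 [3,5) fires=5
i=4 t=9 v=8: → [9,11),[8,10); WM=5
i=5 t=2 v=6: → [2,4),[1,3); WM=6
i=6 t=10 v=7: → [10,12),[9,11); WM=6
i=7 t=8 v=6: → [8,10),[7,9); WM=7; [5,7) fires=9
i=8 t=10 v=1: → [10,12),[9,11); WM=7

[1,3)=12 [2,4)=17 [3,5)=5 [5,7)=9 [6,8)=9 [7,9)=10 [8,10)=18 [9,11)=16 [10,12)=8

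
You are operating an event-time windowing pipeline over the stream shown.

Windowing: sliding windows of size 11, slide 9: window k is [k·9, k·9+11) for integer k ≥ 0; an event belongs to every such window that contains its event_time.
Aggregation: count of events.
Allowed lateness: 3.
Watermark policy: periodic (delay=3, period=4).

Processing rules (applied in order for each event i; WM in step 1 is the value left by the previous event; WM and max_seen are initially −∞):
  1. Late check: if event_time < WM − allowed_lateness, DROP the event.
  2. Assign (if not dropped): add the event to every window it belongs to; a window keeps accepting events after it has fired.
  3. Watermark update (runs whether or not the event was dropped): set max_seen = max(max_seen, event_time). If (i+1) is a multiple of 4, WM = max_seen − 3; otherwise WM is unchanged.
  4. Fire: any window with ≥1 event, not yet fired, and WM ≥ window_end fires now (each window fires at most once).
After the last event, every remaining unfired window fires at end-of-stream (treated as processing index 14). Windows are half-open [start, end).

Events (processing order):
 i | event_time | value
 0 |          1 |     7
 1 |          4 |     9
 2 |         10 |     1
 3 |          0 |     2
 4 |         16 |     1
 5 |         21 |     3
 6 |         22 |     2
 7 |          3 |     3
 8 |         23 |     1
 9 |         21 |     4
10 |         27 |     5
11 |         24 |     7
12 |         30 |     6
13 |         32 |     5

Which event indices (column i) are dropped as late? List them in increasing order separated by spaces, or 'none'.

7

i=0 t=1 v=7: → [0,11); WM=−∞
i=1 t=4 v=9: → [0,11); WM=−∞
i=2 t=10 v=1: → [9,20),[0,11); WM=−∞
i=3 t=0 v=2: → [0,11); WM=7
i=4 t=16 v=1: → [9,20); WM=7
i=5 t=21 v=3: → [18,29); WM=7
i=6 t=22 v=2: → [18,29); WM=7
i=7 t=3 v=3: DROP (t<7-3); WM=19; [0,11) fires=4
i=8 t=23 v=1: → [18,29); WM=19
i=9 t=21 v=4: → [18,29); WM=19
i=10 t=27 v=5: → [27,38),[18,29); WM=19
i=11 t=24 v=7: → [18,29); WM=24; [9,20) fires=2
i=12 t=30 v=6: → [27,38); WM=24
i=13 t=32 v=5: → [27,38); WM=24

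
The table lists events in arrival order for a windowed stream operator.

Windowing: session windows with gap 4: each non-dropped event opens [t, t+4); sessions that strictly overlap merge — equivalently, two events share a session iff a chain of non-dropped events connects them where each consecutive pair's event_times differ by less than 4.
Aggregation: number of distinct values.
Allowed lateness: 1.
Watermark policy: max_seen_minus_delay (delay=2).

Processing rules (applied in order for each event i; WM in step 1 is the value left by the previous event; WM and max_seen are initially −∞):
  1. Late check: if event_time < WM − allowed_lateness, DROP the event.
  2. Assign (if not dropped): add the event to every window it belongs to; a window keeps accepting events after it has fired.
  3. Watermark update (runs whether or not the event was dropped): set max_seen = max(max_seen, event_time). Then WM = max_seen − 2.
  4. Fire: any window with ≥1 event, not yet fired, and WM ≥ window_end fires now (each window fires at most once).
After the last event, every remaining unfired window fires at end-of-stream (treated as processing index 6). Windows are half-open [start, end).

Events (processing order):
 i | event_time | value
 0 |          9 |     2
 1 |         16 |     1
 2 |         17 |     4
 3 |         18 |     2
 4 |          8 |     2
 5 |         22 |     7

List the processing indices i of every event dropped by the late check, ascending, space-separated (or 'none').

4

i=0 t=9 v=2: → [9,13); WM=7
i=1 t=16 v=1: → [16,20); WM=14
i=2 t=17 v=4: → [16,21); WM=15
i=3 t=18 v=2: → [16,22); WM=16
i=4 t=8 v=2: DROP (t<16-1); WM=16
i=5 t=22 v=7: → [22,26); WM=20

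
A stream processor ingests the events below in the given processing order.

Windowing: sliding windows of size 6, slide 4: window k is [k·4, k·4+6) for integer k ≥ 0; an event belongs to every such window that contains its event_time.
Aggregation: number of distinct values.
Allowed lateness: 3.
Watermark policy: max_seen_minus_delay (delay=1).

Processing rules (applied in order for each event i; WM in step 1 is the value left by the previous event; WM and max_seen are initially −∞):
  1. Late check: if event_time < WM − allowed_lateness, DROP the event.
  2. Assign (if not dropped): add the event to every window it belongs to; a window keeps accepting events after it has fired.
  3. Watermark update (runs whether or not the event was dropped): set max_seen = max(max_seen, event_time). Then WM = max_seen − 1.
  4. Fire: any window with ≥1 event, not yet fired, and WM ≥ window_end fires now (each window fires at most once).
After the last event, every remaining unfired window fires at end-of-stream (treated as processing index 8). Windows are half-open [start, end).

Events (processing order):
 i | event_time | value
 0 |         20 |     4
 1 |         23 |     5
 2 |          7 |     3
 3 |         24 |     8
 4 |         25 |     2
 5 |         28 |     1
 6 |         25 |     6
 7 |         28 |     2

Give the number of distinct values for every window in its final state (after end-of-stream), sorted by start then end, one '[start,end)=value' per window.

i=0 t=20 v=4: → [20,26),[16,22); WM=19
i=1 t=23 v=5: → [20,26); WM=22; [16,22) fires=1
i=2 t=7 v=3: DROP (t<22-3); WM=22
i=3 t=24 v=8: → [24,30),[20,26); WM=23
i=4 t=25 v=2: → [24,30),[20,26); WM=24
i=5 t=28 v=1: → [28,34),[24,30); WM=27; [20,26) fires=4
i=6 t=25 v=6: → [24,30),[20,26); WM=27
i=7 t=28 v=2: → [28,34),[24,30); WM=27

[16,22)=1 [20,26)=5 [24,30)=4 [28,34)=2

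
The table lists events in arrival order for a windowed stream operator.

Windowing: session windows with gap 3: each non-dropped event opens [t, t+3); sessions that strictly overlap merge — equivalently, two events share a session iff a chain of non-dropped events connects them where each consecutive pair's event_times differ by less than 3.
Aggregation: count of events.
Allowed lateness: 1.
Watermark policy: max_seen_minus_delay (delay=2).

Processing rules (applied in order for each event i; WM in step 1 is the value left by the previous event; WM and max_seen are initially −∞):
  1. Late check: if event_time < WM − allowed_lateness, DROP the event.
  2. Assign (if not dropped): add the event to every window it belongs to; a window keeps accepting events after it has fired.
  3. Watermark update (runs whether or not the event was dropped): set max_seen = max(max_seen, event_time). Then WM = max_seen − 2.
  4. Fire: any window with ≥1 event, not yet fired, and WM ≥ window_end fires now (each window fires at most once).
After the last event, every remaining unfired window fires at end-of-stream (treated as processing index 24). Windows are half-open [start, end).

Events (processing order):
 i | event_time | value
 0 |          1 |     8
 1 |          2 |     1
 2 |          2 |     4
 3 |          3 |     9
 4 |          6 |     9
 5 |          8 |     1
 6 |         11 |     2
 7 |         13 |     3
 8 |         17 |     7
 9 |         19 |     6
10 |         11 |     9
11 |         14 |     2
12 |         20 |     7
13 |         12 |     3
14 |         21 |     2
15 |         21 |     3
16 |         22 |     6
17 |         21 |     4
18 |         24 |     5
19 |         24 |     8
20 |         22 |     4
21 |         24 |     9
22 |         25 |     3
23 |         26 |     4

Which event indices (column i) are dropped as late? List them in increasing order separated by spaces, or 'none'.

i=0 t=1 v=8: → [1,4); WM=-1
i=1 t=2 v=1: → [1,5); WM=0
i=2 t=2 v=4: → [1,5); WM=0
i=3 t=3 v=9: → [1,6); WM=1
i=4 t=6 v=9: → [6,9); WM=4
i=5 t=8 v=1: → [6,11); WM=6
i=6 t=11 v=2: → [11,14); WM=9
i=7 t=13 v=3: → [11,16); WM=11
i=8 t=17 v=7: → [17,20); WM=15
i=9 t=19 v=6: → [17,22); WM=17
i=10 t=11 v=9: DROP (t<17-1); WM=17
i=11 t=14 v=2: DROP (t<17-1); WM=17
i=12 t=20 v=7: → [17,23); WM=18
i=13 t=12 v=3: DROP (t<18-1); WM=18
i=14 t=21 v=2: → [17,24); WM=19
i=15 t=21 v=3: → [17,24); WM=19
i=16 t=22 v=6: → [17,25); WM=20
i=17 t=21 v=4: → [17,25); WM=20
i=18 t=24 v=5: → [17,27); WM=22
i=19 t=24 v=8: → [17,27); WM=22
i=20 t=22 v=4: → [17,27); WM=22
i=21 t=24 v=9: → [17,27); WM=22
i=22 t=25 v=3: → [17,28); WM=23
i=23 t=26 v=4: → [17,29); WM=24

10 11 13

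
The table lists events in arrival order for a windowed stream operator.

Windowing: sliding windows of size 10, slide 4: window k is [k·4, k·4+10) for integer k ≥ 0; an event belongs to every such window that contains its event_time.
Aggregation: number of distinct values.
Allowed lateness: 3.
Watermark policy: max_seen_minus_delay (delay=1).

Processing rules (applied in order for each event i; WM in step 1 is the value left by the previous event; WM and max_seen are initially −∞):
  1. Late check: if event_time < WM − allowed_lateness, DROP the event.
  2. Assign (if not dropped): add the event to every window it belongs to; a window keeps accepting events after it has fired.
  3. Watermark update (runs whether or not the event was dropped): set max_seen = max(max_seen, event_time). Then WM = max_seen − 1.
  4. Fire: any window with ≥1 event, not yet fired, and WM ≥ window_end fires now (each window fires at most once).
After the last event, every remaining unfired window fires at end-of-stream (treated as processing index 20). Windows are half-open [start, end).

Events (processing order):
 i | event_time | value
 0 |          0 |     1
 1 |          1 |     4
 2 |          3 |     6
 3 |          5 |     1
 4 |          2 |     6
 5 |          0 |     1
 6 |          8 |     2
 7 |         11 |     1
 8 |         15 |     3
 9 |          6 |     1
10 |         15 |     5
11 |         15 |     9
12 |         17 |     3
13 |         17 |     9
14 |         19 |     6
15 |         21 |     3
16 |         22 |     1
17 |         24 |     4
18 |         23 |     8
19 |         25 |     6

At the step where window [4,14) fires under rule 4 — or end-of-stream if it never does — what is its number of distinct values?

i=0 t=0 v=1: → [0,10); WM=-1
i=1 t=1 v=4: → [0,10); WM=0
i=2 t=3 v=6: → [0,10); WM=2
i=3 t=5 v=1: → [4,14),[0,10); WM=4
i=4 t=2 v=6: → [0,10); WM=4
i=5 t=0 v=1: DROP (t<4-3); WM=4
i=6 t=8 v=2: → [8,18),[4,14),[0,10); WM=7
i=7 t=11 v=1: → [8,18),[4,14); WM=10; [0,10) fires=4
i=8 t=15 v=3: → [12,22),[8,18); WM=14; [4,14) fires=2
i=9 t=6 v=1: DROP (t<14-3); WM=14
i=10 t=15 v=5: → [12,22),[8,18); WM=14
i=11 t=15 v=9: → [12,22),[8,18); WM=14
i=12 t=17 v=3: → [16,26),[12,22),[8,18); WM=16
i=13 t=17 v=9: → [16,26),[12,22),[8,18); WM=16
i=14 t=19 v=6: → [16,26),[12,22); WM=18; [8,18) fires=5
i=15 t=21 v=3: → [20,30),[16,26),[12,22); WM=20
i=16 t=22 v=1: → [20,30),[16,26); WM=21
i=17 t=24 v=4: → [24,34),[20,30),[16,26); WM=23; [12,22) fires=4
i=18 t=23 v=8: → [20,30),[16,26); WM=23
i=19 t=25 v=6: → [24,34),[20,30),[16,26); WM=24

2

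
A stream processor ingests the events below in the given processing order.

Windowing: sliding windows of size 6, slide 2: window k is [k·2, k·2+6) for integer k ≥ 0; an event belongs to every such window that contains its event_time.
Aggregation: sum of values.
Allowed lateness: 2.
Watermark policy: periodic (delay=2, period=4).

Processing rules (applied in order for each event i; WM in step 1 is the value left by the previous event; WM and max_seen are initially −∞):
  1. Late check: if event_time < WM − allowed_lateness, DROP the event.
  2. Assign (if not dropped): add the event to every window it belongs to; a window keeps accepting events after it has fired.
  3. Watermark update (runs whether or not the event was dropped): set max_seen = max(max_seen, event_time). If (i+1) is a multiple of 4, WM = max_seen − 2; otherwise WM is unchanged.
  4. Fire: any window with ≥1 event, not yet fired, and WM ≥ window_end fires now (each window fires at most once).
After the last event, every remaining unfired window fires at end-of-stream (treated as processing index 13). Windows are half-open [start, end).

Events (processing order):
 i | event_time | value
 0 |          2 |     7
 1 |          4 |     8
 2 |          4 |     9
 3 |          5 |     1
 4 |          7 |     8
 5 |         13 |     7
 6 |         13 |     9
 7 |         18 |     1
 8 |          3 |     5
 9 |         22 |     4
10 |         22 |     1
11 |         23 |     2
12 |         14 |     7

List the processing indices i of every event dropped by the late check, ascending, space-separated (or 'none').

i=0 t=2 v=7: → [2,8),[0,6); WM=−∞
i=1 t=4 v=8: → [4,10),[2,8),[0,6); WM=−∞
i=2 t=4 v=9: → [4,10),[2,8),[0,6); WM=−∞
i=3 t=5 v=1: → [4,10),[2,8),[0,6); WM=3
i=4 t=7 v=8: → [6,12),[4,10),[2,8); WM=3
i=5 t=13 v=7: → [12,18),[10,16),[8,14); WM=3
i=6 t=13 v=9: → [12,18),[10,16),[8,14); WM=3
i=7 t=18 v=1: → [18,24),[16,22),[14,20); WM=16; [0,6) fires=25 [2,8) fires=33 [4,10) fires=26 [6,12) fires=8 [8,14) fires=16 [10,16) fires=16
i=8 t=3 v=5: DROP (t<16-2); WM=16
i=9 t=22 v=4: → [22,28),[20,26),[18,24); WM=16
i=10 t=22 v=1: → [22,28),[20,26),[18,24); WM=16
i=11 t=23 v=2: → [22,28),[20,26),[18,24); WM=21; [12,18) fires=16 [14,20) fires=1
i=12 t=14 v=7: DROP (t<21-2); WM=21

8 12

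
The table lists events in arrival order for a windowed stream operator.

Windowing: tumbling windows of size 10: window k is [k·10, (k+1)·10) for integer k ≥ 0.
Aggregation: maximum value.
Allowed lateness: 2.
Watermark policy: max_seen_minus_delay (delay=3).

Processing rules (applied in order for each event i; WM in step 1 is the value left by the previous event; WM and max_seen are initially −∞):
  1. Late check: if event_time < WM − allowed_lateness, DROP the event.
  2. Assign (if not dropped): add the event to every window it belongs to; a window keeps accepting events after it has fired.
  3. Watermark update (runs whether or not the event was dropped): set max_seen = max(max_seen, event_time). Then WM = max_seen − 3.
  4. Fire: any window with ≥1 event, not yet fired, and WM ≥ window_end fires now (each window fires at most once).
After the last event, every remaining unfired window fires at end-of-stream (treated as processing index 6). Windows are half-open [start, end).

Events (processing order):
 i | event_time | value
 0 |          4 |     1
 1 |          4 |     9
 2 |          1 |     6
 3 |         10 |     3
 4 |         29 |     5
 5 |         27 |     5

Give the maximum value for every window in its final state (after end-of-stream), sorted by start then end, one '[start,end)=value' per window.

[0,10)=9 [10,20)=3 [20,30)=5

i=0 t=4 v=1: → [0,10); WM=1
i=1 t=4 v=9: → [0,10); WM=1
i=2 t=1 v=6: → [0,10); WM=1
i=3 t=10 v=3: → [10,20); WM=7
i=4 t=29 v=5: → [20,30); WM=26; [0,10) fires=9 [10,20) fires=3
i=5 t=27 v=5: → [20,30); WM=26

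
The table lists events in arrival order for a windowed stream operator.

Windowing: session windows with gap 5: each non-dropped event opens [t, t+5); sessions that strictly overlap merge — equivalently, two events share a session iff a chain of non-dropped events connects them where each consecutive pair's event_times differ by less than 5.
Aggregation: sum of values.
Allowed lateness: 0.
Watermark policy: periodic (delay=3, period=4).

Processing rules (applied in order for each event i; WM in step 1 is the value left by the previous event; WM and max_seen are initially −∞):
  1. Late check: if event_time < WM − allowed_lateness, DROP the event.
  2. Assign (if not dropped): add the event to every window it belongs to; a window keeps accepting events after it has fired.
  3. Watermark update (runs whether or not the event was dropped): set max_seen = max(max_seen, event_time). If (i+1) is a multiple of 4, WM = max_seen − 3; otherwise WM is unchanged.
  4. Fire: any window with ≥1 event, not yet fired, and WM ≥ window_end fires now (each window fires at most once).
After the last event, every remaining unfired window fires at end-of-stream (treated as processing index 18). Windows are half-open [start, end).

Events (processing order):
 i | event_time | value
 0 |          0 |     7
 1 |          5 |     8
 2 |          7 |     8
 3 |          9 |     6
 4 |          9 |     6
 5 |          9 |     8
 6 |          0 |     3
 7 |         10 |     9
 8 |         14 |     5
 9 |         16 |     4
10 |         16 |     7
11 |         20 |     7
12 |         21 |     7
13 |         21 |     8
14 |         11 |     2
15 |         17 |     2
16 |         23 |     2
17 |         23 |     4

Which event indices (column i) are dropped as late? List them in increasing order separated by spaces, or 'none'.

6 14

i=0 t=0 v=7: → [0,5); WM=−∞
i=1 t=5 v=8: → [5,10); WM=−∞
i=2 t=7 v=8: → [5,12); WM=−∞
i=3 t=9 v=6: → [5,14); WM=6
i=4 t=9 v=6: → [5,14); WM=6
i=5 t=9 v=8: → [5,14); WM=6
i=6 t=0 v=3: DROP (t<6-0); WM=6
i=7 t=10 v=9: → [5,15); WM=7
i=8 t=14 v=5: → [5,19); WM=7
i=9 t=16 v=4: → [5,21); WM=7
i=10 t=16 v=7: → [5,21); WM=7
i=11 t=20 v=7: → [5,25); WM=17
i=12 t=21 v=7: → [5,26); WM=17
i=13 t=21 v=8: → [5,26); WM=17
i=14 t=11 v=2: DROP (t<17-0); WM=17
i=15 t=17 v=2: → [5,26); WM=18
i=16 t=23 v=2: → [5,28); WM=18
i=17 t=23 v=4: → [5,28); WM=18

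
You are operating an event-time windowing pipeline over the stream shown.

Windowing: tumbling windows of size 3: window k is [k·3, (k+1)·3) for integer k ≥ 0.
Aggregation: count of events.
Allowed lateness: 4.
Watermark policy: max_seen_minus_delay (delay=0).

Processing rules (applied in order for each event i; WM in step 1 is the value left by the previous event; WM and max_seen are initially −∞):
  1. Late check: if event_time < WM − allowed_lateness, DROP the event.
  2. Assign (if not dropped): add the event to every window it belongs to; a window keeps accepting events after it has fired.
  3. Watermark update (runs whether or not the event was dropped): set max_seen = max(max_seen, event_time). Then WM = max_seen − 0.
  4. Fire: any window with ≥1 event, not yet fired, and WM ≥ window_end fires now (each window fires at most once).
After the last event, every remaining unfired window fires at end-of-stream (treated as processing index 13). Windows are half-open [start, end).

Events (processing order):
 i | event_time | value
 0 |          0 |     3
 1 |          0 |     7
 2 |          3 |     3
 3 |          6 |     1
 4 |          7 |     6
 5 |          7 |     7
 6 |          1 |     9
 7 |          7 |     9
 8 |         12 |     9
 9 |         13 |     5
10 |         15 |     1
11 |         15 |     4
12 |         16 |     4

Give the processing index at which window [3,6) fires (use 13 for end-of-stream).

3

i=0 t=0 v=3: → [0,3); WM=0
i=1 t=0 v=7: → [0,3); WM=0
i=2 t=3 v=3: → [3,6); WM=3; [0,3) fires=2
i=3 t=6 v=1: → [6,9); WM=6; [3,6) fires=1
i=4 t=7 v=6: → [6,9); WM=7
i=5 t=7 v=7: → [6,9); WM=7
i=6 t=1 v=9: DROP (t<7-4); WM=7
i=7 t=7 v=9: → [6,9); WM=7
i=8 t=12 v=9: → [12,15); WM=12; [6,9) fires=4
i=9 t=13 v=5: → [12,15); WM=13
i=10 t=15 v=1: → [15,18); WM=15; [12,15) fires=2
i=11 t=15 v=4: → [15,18); WM=15
i=12 t=16 v=4: → [15,18); WM=16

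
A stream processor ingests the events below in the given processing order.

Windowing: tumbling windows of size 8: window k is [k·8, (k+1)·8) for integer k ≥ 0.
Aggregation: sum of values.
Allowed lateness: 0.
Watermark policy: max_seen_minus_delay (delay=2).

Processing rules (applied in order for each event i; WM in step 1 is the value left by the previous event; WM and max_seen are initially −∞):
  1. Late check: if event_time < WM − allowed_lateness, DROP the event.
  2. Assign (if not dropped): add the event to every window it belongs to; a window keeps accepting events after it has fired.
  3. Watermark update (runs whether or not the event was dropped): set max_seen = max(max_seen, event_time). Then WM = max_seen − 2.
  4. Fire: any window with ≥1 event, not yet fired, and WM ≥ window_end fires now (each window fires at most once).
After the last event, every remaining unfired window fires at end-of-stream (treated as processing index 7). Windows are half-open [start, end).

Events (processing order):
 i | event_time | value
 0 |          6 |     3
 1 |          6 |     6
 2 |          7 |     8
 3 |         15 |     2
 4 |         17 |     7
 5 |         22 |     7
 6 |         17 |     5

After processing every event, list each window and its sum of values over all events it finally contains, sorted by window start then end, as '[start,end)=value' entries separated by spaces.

[0,8)=17 [8,16)=2 [16,24)=14

i=0 t=6 v=3: → [0,8); WM=4
i=1 t=6 v=6: → [0,8); WM=4
i=2 t=7 v=8: → [0,8); WM=5
i=3 t=15 v=2: → [8,16); WM=13; [0,8) fires=17
i=4 t=17 v=7: → [16,24); WM=15
i=5 t=22 v=7: → [16,24); WM=20; [8,16) fires=2
i=6 t=17 v=5: DROP (t<20-0); WM=20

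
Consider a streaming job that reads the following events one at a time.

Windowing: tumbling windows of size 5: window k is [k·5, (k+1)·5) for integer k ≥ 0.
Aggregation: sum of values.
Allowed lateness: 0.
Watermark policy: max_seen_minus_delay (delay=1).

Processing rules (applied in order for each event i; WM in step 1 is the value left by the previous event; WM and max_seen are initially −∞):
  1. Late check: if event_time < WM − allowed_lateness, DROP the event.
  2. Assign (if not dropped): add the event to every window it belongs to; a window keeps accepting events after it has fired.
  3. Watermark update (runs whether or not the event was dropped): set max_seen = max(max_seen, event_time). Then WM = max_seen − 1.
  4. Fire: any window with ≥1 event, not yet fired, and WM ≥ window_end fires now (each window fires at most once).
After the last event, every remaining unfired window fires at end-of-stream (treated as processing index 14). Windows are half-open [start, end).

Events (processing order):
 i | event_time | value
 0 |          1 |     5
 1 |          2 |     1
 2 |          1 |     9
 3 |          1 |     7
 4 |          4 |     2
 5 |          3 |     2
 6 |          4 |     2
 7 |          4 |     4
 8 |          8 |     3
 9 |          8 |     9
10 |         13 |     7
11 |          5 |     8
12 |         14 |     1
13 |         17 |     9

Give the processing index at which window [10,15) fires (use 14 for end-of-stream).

i=0 t=1 v=5: → [0,5); WM=0
i=1 t=2 v=1: → [0,5); WM=1
i=2 t=1 v=9: → [0,5); WM=1
i=3 t=1 v=7: → [0,5); WM=1
i=4 t=4 v=2: → [0,5); WM=3
i=5 t=3 v=2: → [0,5); WM=3
i=6 t=4 v=2: → [0,5); WM=3
i=7 t=4 v=4: → [0,5); WM=3
i=8 t=8 v=3: → [5,10); WM=7; [0,5) fires=32
i=9 t=8 v=9: → [5,10); WM=7
i=10 t=13 v=7: → [10,15); WM=12; [5,10) fires=12
i=11 t=5 v=8: DROP (t<12-0); WM=12
i=12 t=14 v=1: → [10,15); WM=13
i=13 t=17 v=9: → [15,20); WM=16; [10,15) fires=8

13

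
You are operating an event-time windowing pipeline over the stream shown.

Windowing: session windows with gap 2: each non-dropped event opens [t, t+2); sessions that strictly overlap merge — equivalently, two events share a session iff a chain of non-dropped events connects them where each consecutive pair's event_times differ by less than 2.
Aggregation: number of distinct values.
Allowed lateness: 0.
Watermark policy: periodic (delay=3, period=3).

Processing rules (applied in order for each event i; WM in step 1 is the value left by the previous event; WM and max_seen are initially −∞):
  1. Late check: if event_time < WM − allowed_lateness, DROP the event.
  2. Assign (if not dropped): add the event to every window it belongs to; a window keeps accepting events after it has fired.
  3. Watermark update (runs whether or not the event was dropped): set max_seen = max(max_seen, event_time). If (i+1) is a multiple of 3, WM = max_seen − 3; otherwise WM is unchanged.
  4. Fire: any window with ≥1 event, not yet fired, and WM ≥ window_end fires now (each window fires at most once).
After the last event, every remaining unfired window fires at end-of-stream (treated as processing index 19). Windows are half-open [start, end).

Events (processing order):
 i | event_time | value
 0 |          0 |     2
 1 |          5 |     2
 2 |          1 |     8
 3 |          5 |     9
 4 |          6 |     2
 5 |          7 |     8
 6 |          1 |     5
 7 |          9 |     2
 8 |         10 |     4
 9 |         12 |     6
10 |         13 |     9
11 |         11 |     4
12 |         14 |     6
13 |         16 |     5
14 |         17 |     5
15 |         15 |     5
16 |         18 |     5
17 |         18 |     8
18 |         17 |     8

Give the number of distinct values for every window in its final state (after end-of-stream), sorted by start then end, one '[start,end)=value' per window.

[0,3)=2 [5,9)=3 [9,20)=6

i=0 t=0 v=2: → [0,2); WM=−∞
i=1 t=5 v=2: → [5,7); WM=−∞
i=2 t=1 v=8: → [0,3); WM=2
i=3 t=5 v=9: → [5,7); WM=2
i=4 t=6 v=2: → [5,8); WM=2
i=5 t=7 v=8: → [5,9); WM=4
i=6 t=1 v=5: DROP (t<4-0); WM=4
i=7 t=9 v=2: → [9,11); WM=4
i=8 t=10 v=4: → [9,12); WM=7
i=9 t=12 v=6: → [12,14); WM=7
i=10 t=13 v=9: → [12,15); WM=7
i=11 t=11 v=4: → [9,15); WM=10
i=12 t=14 v=6: → [9,16); WM=10
i=13 t=16 v=5: → [16,18); WM=10
i=14 t=17 v=5: → [16,19); WM=14
i=15 t=15 v=5: → [9,19); WM=14
i=16 t=18 v=5: → [9,20); WM=14
i=17 t=18 v=8: → [9,20); WM=15
i=18 t=17 v=8: → [9,20); WM=15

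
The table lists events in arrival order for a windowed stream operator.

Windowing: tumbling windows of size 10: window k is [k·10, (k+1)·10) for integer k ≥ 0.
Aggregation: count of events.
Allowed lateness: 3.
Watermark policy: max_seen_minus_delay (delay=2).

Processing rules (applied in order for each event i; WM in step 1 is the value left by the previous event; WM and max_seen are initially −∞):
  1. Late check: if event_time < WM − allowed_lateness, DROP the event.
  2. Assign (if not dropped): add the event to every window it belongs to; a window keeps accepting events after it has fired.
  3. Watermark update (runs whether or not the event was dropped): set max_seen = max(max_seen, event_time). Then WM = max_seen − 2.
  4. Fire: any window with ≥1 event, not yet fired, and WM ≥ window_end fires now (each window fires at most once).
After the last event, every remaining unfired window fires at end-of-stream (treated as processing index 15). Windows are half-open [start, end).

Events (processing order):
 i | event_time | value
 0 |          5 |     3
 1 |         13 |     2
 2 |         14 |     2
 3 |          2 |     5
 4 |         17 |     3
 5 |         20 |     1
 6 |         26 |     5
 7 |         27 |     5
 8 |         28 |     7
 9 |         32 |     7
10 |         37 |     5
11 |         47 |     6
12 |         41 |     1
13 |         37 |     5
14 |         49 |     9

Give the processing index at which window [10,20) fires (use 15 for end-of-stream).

i=0 t=5 v=3: → [0,10); WM=3
i=1 t=13 v=2: → [10,20); WM=11; [0,10) fires=1
i=2 t=14 v=2: → [10,20); WM=12
i=3 t=2 v=5: DROP (t<12-3); WM=12
i=4 t=17 v=3: → [10,20); WM=15
i=5 t=20 v=1: → [20,30); WM=18
i=6 t=26 v=5: → [20,30); WM=24; [10,20) fires=3
i=7 t=27 v=5: → [20,30); WM=25
i=8 t=28 v=7: → [20,30); WM=26
i=9 t=32 v=7: → [30,40); WM=30; [20,30) fires=4
i=10 t=37 v=5: → [30,40); WM=35
i=11 t=47 v=6: → [40,50); WM=45; [30,40) fires=2
i=12 t=41 v=1: DROP (t<45-3); WM=45
i=13 t=37 v=5: DROP (t<45-3); WM=45
i=14 t=49 v=9: → [40,50); WM=47

6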